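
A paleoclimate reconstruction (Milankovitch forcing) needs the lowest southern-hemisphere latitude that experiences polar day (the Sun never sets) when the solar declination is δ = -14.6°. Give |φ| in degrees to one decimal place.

|φ| = 75.4°

Polar day requires cos H₀ = −tan φ tan δ ≤ −1, i.e. tan φ tan δ ≥ 1.
The boundary is |tan φ| · |tan δ| = 1, so |φ| = 90° − |δ| = 90° − 14.6° = 75.4° in the southern hemisphere.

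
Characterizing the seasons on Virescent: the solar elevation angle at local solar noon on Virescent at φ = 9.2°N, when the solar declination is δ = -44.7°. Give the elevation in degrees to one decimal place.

36.1°

At local noon the hour angle is zero, so the zenith angle equals |φ − δ| = |+9.2° − (-44.700°)| = 53.900°.
Elevation = 90° − 53.900° = 36.1°.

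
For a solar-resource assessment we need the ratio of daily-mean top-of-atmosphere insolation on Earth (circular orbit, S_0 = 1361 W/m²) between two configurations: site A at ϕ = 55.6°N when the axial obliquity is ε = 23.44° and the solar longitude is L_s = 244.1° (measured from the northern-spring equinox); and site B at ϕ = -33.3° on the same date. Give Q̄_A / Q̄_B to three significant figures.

— Configuration A (ϕ=+55.6°):
Solar declination: sin δ = sin ε · sin L_s = sin 23.44° × sin 244.1° = -0.35783, so δ = -20.967°.
cos h₀ = −tan(+55.6°) tan(-20.967°) = 0.5597, h₀ = 0.9768 rad.
Bracket: h₀ sin ϕ sin δ + cos ϕ cos δ sin h₀ = 0.9768×0.82511×-0.35783 + 0.56497×0.93379×0.82872 = -0.288399 + 0.437202 = 0.148803.
Q̄ = (S_0/π) × [bracket] = (1361/π) × 0.148803 = 64.464 W/m².
— Configuration B (ϕ=-33.3°):
cos h₀ = −tan(-33.3°) tan(-20.967°) = -0.2517, h₀ = 1.8253 rad.
Bracket: h₀ sin ϕ sin δ + cos ϕ cos δ sin h₀ = 1.8253×-0.54902×-0.35783 + 0.83581×0.93379×0.96780 = 0.358591 + 0.755340 = 1.113931.
Q̄ = (S_0/π) × [bracket] = (1361/π) × 1.113931 = 482.58 W/m².
Ratio Q̄_A / Q̄_B = 64.464 / 482.58 = 0.1336.

Q̄_A / Q̄_B ≈ 0.134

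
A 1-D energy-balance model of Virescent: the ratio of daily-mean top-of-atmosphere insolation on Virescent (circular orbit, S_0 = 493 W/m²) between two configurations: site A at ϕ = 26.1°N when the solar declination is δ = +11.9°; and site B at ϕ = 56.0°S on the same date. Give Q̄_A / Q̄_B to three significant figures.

— Configuration A (ϕ=+26.1°):
cos h₀ = −tan(+26.1°) tan(+11.900°) = -0.1032, h₀ = 1.6742 rad.
Bracket: h₀ sin ϕ sin δ + cos ϕ cos δ sin h₀ = 1.6742×0.43994×0.20620 + 0.89803×0.97851×0.99466 = 0.151876 + 0.874039 = 1.025915.
Q̄ = (S_0/π) × [bracket] = (493/π) × 1.025915 = 160.99 W/m².
— Configuration B (ϕ=-56.0°):
cos h₀ = −tan(-56.0°) tan(+11.900°) = 0.3124, h₀ = 1.2531 rad.
Bracket: h₀ sin ϕ sin δ + cos ϕ cos δ sin h₀ = 1.2531×-0.82904×0.20620 + 0.55919×0.97851×0.94994 = -0.214215 + 0.519782 = 0.305567.
Q̄ = (S_0/π) × [bracket] = (493/π) × 0.305567 = 47.952 W/m².
Ratio Q̄_A / Q̄_B = 160.99 / 47.952 = 3.357.

Q̄_A / Q̄_B ≈ 3.36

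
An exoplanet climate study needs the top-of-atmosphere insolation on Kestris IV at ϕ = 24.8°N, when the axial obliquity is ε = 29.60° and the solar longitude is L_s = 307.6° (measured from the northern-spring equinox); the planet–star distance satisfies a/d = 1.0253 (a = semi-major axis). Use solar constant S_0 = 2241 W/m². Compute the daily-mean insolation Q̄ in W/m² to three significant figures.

Q̄ ≈ 445 W/m²

Solar declination: sin δ = sin ε · sin L_s = sin 29.60° × sin 307.6° = -0.39135, so δ = -23.038°.
cos h₀ = −tan(+24.8°) tan(-23.038°) = 0.1965, h₀ = 1.3730 rad.
Bracket: h₀ sin ϕ sin δ + cos ϕ cos δ sin h₀ = 1.3730×0.41945×-0.39135 + 0.90778×0.92024×0.98050 = -0.225380 + 0.819086 = 0.593706.
Inverse-square distance factor (a/d)² = 1.0253² = 1.051240.
Q̄ = (S_0/π) × 1.051240 × [bracket] = (2241/π) × 1.051240 × 0.593706 = 445.2 W/m².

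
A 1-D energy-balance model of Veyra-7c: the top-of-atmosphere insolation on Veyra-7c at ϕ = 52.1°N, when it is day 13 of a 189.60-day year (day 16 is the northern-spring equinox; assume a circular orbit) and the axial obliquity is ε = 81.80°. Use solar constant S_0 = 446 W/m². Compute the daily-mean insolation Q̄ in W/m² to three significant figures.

Q̄ ≈ 70.2 W/m²

Solar longitude: L_s = 360° × (13 − 16)/189.60 = -5.696°, i.e. -5.696° + 360° = 354.304°.
sin δ = sin 81.80° × sin 354.304° = -0.09824, so δ = -5.638°.
cos h₀ = −tan(+52.1°) tan(-5.638°) = 0.1268, h₀ = 1.4436 rad.
Bracket: h₀ sin ϕ sin δ + cos ϕ cos δ sin h₀ = 1.4436×0.78908×-0.09824 + 0.61429×0.99516×0.99193 = -0.111907 + 0.606384 = 0.494477.
Q̄ = (S_0/π) × [bracket] = (446/π) × 0.494477 = 70.20 W/m².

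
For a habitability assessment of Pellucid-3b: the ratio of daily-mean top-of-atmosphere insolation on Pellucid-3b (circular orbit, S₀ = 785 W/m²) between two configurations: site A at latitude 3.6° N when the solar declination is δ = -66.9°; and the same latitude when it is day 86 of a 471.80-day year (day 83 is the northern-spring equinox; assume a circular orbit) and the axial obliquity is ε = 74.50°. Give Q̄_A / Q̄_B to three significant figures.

— Configuration A (φ=+3.6°):
cos H₀ = −tan(+3.6°) tan(-66.900°) = 0.1475, H₀ = 1.4228 rad.
Bracket: H₀ sin φ sin δ + cos φ cos δ sin H₀ = 1.4228×0.06279×-0.91982 + 0.99803×0.39234×0.98906 = -0.082175 + 0.387283 = 0.305108.
Q̄ = (S₀/π) × [bracket] = (785/π) × 0.305108 = 76.238 W/m².
— Configuration B (φ=+3.6°):
Solar longitude: λ_s = 360° × (86 − 83)/471.80 = 2.289°.
sin δ = sin 74.50° × sin 2.289° = 0.03849, so δ = +2.206°.
cos H₀ = −tan(+3.6°) tan(+2.206°) = -0.0024, H₀ = 1.5732 rad.
Bracket: H₀ sin φ sin δ + cos φ cos δ sin H₀ = 1.5732×0.06279×0.03849 + 0.99803×0.99926×1.00000 = 0.003802 + 0.997291 = 1.001093.
Q̄ = (S₀/π) × [bracket] = (785/π) × 1.001093 = 250.15 W/m².
Ratio Q̄_A / Q̄_B = 76.238 / 250.15 = 0.3048.

Q̄_A / Q̄_B ≈ 0.305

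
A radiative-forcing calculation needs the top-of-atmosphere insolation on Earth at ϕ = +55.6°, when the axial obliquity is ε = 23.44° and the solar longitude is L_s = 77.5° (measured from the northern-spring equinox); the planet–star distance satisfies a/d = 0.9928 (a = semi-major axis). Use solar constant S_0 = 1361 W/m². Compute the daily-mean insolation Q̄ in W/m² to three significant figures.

Q̄ ≈ 481 W/m²

Solar declination: sin δ = sin ε · sin L_s = sin 23.44° × sin 77.5° = 0.38836, so δ = +22.852°.
cos h₀ = −tan(+55.6°) tan(+22.852°) = -0.6155, h₀ = 2.2338 rad.
Bracket: h₀ sin ϕ sin δ + cos ϕ cos δ sin h₀ = 2.2338×0.82511×0.38836 + 0.56497×0.92151×0.78814 = 0.715798 + 0.410326 = 1.126124.
Inverse-square distance factor (a/d)² = 0.9928² = 0.985652.
Q̄ = (S_0/π) × 0.985652 × [bracket] = (1361/π) × 0.985652 × 1.126124 = 480.9 W/m².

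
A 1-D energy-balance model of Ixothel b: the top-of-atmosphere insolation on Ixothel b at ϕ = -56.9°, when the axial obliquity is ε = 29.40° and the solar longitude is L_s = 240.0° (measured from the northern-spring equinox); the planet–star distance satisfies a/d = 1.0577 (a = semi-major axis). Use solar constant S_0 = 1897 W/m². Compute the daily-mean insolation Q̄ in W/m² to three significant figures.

Q̄ ≈ 803 W/m²

Solar declination: sin δ = sin ε · sin L_s = sin 29.40° × sin 240.0° = -0.42514, so δ = -25.159°.
cos h₀ = −tan(-56.9°) tan(-25.159°) = -0.7205, h₀ = 2.3753 rad.
Bracket: h₀ sin ϕ sin δ + cos ϕ cos δ sin h₀ = 2.3753×-0.83772×-0.42514 + 0.54610×0.90513×0.69344 = 0.845959 + 0.342761 = 1.188720.
Inverse-square distance factor (a/d)² = 1.0577² = 1.118729.
Q̄ = (S_0/π) × 1.118729 × [bracket] = (1897/π) × 1.118729 × 1.188720 = 803.0 W/m².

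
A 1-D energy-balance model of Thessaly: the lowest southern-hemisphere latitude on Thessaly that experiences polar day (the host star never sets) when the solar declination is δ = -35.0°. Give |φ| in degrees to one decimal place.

Polar day requires cos H₀ = −tan φ tan δ ≤ −1, i.e. tan φ tan δ ≥ 1.
The boundary is |tan φ| · |tan δ| = 1, so |φ| = 90° − |δ| = 90° − 35.0° = 55.0° in the southern hemisphere.

|φ| = 55.0°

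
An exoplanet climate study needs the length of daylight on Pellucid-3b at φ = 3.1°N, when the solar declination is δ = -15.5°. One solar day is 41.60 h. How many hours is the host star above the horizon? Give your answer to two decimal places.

cos H₀ = −tan φ · tan δ = −tan(+3.1°) × tan(-15.500°) = 0.0150, so H₀ = 1.5558 rad = 89.14°.
Daylight = 2H₀/(2π) × 41.60 h = (1.5558/π) × 41.60 = 20.60 h.

20.60 h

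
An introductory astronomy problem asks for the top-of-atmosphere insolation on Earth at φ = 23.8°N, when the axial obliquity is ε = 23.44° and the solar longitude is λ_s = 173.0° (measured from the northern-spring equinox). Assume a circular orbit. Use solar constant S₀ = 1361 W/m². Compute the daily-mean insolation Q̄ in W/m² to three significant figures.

Q̄ ≈ 409 W/m²

Solar declination: sin δ = sin ε · sin λ_s = sin 23.44° × sin 173.0° = 0.04848, so δ = +2.779°.
cos H₀ = −tan(+23.8°) tan(+2.779°) = -0.0214, H₀ = 1.5922 rad.
Bracket: H₀ sin φ sin δ + cos φ cos δ sin H₀ = 1.5922×0.40355×0.04848 + 0.91496×0.99882×0.99977 = 0.031150 + 0.913670 = 0.944820.
Q̄ = (S₀/π) × [bracket] = (1361/π) × 0.944820 = 409.3 W/m².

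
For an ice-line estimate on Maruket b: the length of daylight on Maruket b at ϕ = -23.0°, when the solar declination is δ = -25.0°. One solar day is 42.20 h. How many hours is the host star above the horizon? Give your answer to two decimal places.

cos h₀ = −tan ϕ · tan δ = −tan(-23.0°) × tan(-25.000°) = -0.1979, so h₀ = 1.7700 rad = 101.42°.
Daylight = 2h₀/(2π) × 42.20 h = (1.7700/π) × 42.20 = 23.78 h.

23.78 h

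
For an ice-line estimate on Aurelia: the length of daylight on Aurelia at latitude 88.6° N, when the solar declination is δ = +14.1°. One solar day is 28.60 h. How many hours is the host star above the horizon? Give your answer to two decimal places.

28.60 h

Sunrise equation: cos h₀ = −tan ϕ · tan δ = -10.2777 ≤ −1, so the host star never sets (polar day) and h₀ = π.
Daylight = 2h₀/(2π) × 28.60 h = (3.1416/π) × 28.60 = 28.60 h.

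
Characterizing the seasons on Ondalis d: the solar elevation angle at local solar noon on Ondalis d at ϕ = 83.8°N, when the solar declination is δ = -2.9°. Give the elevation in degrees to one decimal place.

At local noon the hour angle is zero, so the zenith angle equals |ϕ − δ| = |+83.8° − (-2.900°)| = 86.700°.
Elevation = 90° − 86.700° = 3.3°.

3.3°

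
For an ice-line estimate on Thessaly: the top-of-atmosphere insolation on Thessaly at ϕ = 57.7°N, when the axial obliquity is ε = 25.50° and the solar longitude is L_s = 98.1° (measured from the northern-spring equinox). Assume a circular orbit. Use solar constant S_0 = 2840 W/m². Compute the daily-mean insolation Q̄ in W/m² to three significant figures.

Solar declination: sin δ = sin ε · sin L_s = sin 25.50° × sin 98.1° = 0.42622, so δ = +25.228°.
cos h₀ = −tan(+57.7°) tan(+25.228°) = -0.7453, h₀ = 2.4118 rad.
Bracket: h₀ sin ϕ sin δ + cos ϕ cos δ sin h₀ = 2.4118×0.84526×0.42622 + 0.53435×0.90462×0.66674 = 0.868891 + 0.322291 = 1.191182.
Q̄ = (S_0/π) × [bracket] = (2840/π) × 1.191182 = 1077 W/m².

Q̄ ≈ 1.08e+03 W/m²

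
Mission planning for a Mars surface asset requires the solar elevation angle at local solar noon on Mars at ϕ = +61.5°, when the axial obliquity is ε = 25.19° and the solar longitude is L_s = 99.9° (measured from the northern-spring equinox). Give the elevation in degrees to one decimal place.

Solar declination: sin δ = sin ε · sin L_s = sin 25.19° × sin 99.9° = 0.41928, so δ = +24.789°.
At local noon the hour angle is zero, so the zenith angle equals |ϕ − δ| = |+61.5° − (+24.789°)| = 36.711°.
Elevation = 90° − 36.711° = 53.3°.

53.3°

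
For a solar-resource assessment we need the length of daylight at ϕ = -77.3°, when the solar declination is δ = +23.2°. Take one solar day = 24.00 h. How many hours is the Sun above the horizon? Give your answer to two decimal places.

cos h₀ = −tan ϕ · tan δ = 1.9019 ≥ 1, so the Sun never rises (polar night) and h₀ = 0.
Daylight = 2h₀/(2π) × 24.00 h = (0.0000/π) × 24.00 = 0.00 h.

0.00 h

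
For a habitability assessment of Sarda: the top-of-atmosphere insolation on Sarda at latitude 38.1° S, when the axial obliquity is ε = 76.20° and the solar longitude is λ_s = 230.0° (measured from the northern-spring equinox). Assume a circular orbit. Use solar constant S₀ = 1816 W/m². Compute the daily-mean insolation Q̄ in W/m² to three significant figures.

Solar declination: sin δ = sin ε · sin λ_s = sin 76.20° × sin 230.0° = -0.74393, so δ = -48.067°.
cos H₀ = −tan(-38.1°) tan(-48.067°) = -0.8729, H₀ = 2.6319 rad.
Bracket: H₀ sin φ sin δ + cos φ cos δ sin H₀ = 2.6319×-0.61704×-0.74393 + 0.78694×0.66826×0.48791 = 1.208133 + 0.256582 = 1.464715.
Q̄ = (S₀/π) × [bracket] = (1816/π) × 1.464715 = 846.7 W/m².

Q̄ ≈ 847 W/m²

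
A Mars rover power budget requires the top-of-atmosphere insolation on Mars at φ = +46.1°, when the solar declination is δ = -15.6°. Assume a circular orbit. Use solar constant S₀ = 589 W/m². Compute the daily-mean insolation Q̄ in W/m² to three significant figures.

cos H₀ = −tan(+46.1°) tan(-15.600°) = 0.2901, H₀ = 1.2764 rad.
Bracket: H₀ sin φ sin δ + cos φ cos δ sin H₀ = 1.2764×0.72055×-0.26892 + 0.69340×0.96316×0.95699 = -0.247328 + 0.639131 = 0.391803.
Q̄ = (S₀/π) × [bracket] = (589/π) × 0.391803 = 73.46 W/m².

Q̄ ≈ 73.5 W/m²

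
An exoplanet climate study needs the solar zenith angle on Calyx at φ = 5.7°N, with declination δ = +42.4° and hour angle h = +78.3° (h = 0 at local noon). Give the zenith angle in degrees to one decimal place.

cos θ_z = sin φ sin δ + cos φ cos δ cos h = 0.066972 + 0.149009 = 0.215981.
θ_z = arccos(0.215981) = 77.5°.

θ_z = 77.5°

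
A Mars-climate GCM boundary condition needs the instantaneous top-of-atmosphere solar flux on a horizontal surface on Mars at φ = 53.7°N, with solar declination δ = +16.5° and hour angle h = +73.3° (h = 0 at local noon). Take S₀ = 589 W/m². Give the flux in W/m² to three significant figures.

231 W/m²

cos θ_z = sin φ sin δ + cos φ cos δ cos h = 0.228896 + 0.163116 = 0.392012.
Flux = S₀ · cos θ_z = 589 × 0.392012 = 230.9 W/m².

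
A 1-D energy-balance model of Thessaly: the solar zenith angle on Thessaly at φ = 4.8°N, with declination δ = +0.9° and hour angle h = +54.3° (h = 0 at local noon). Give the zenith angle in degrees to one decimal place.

cos θ_z = sin φ sin δ + cos φ cos δ cos h = 0.001314 + 0.581423 = 0.582737.
θ_z = arccos(0.582737) = 54.4°.

θ_z = 54.4°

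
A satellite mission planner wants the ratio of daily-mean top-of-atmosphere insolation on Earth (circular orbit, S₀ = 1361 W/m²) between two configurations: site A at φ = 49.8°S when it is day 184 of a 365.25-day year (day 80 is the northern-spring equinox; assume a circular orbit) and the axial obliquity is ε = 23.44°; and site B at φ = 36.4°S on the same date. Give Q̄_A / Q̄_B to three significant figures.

— Configuration A (φ=-49.8°):
Solar longitude: λ_s = 360° × (184 − 80)/365.25 = 102.505°.
sin δ = sin 23.44° × sin 102.505° = 0.38835, so δ = +22.852°.
cos H₀ = −tan(-49.8°) tan(+22.852°) = 0.4987, H₀ = 1.0487 rad.
Bracket: H₀ sin φ sin δ + cos φ cos δ sin H₀ = 1.0487×-0.76380×0.38835 + 0.64546×0.92151×0.86678 = -0.311067 + 0.515559 = 0.204492.
Q̄ = (S₀/π) × [bracket] = (1361/π) × 0.204492 = 88.590 W/m².
— Configuration B (φ=-36.4°):
cos H₀ = −tan(-36.4°) tan(+22.852°) = 0.3107, H₀ = 1.2549 rad.
Bracket: H₀ sin φ sin δ + cos φ cos δ sin H₀ = 1.2549×-0.59342×0.38835 + 0.80489×0.92151×0.95051 = -0.289198 + 0.705007 = 0.415809.
Q̄ = (S₀/π) × [bracket] = (1361/π) × 0.415809 = 180.14 W/m².
Ratio Q̄_A / Q̄_B = 88.590 / 180.14 = 0.4918.

Q̄_A / Q̄_B ≈ 0.492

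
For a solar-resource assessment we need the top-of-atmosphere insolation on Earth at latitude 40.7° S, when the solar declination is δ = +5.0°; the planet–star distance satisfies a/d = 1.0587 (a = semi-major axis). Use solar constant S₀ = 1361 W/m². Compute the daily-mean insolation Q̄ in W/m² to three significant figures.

Q̄ ≈ 324 W/m²

cos H₀ = −tan(-40.7°) tan(+5.000°) = 0.0753, H₀ = 1.4955 rad.
Bracket: H₀ sin φ sin δ + cos φ cos δ sin H₀ = 1.4955×-0.65210×0.08716 + 0.75813×0.99619×0.99716 = -0.085000 + 0.753097 = 0.668097.
Inverse-square distance factor (a/d)² = 1.0587² = 1.120846.
Q̄ = (S₀/π) × 1.120846 × [bracket] = (1361/π) × 1.120846 × 0.668097 = 324.4 W/m².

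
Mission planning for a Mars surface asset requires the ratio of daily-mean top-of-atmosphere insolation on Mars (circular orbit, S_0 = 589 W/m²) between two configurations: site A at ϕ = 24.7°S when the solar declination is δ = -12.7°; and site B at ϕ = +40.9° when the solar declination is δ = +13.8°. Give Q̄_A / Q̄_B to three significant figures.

— Configuration A (ϕ=-24.7°):
cos h₀ = −tan(-24.7°) tan(-12.700°) = -0.1037, h₀ = 1.6746 rad.
Bracket: h₀ sin ϕ sin δ + cos ϕ cos δ sin h₀ = 1.6746×-0.41787×-0.21985 + 0.90851×0.97553×0.99461 = 0.153843 + 0.881502 = 1.035345.
Q̄ = (S_0/π) × [bracket] = (589/π) × 1.035345 = 194.11 W/m².
— Configuration B (ϕ=+40.9°):
cos h₀ = −tan(+40.9°) tan(+13.800°) = -0.2128, h₀ = 1.7852 rad.
Bracket: h₀ sin ϕ sin δ + cos ϕ cos δ sin h₀ = 1.7852×0.65474×0.23853 + 0.75585×0.97113×0.97710 = 0.278804 + 0.717219 = 0.996023.
Q̄ = (S_0/π) × [bracket] = (589/π) × 0.996023 = 186.74 W/m².
Ratio Q̄_A / Q̄_B = 194.11 / 186.74 = 1.039.

Q̄_A / Q̄_B ≈ 1.04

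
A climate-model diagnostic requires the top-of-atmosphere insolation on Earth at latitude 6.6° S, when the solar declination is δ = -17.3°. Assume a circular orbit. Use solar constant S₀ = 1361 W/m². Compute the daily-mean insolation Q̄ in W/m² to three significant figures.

cos H₀ = −tan(-6.6°) tan(-17.300°) = -0.0360, H₀ = 1.6068 rad.
Bracket: H₀ sin φ sin δ + cos φ cos δ sin H₀ = 1.6068×-0.11494×-0.29737 + 0.99337×0.95476×0.99935 = 0.054920 + 0.947813 = 1.002733.
Q̄ = (S₀/π) × [bracket] = (1361/π) × 1.002733 = 434.4 W/m².

Q̄ ≈ 434 W/m²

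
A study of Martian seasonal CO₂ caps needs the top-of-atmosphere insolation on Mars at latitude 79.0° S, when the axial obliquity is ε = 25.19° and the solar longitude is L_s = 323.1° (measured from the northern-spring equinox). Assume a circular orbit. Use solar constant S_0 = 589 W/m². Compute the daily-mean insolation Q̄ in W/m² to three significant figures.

Solar declination: sin δ = sin ε · sin L_s = sin 25.19° × sin 323.1° = -0.25555, so δ = -14.806°.
cos h₀ = −tan(-79.0°) tan(-14.806°) = -1.3599 ≤ −1 ⇒ polar day, h₀ = π.
Bracket: h₀ sin ϕ sin δ + cos ϕ cos δ sin h₀ = 3.1416×-0.98163×-0.25555 + 0.19081×0.96680×0.00000 = 0.788088 + 0.000000 = 0.788088.
Q̄ = (S_0/π) × [bracket] = (589/π) × 0.788088 = 147.8 W/m².

Q̄ ≈ 148 W/m²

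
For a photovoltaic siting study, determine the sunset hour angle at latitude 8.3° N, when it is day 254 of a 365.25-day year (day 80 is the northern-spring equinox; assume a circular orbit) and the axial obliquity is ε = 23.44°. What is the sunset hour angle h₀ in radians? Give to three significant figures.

h₀ = 1.58 rad

Solar longitude: L_s = 360° × (254 − 80)/365.25 = 171.499°.
sin δ = sin 23.44° × sin 171.499° = 0.05880, so δ = +3.371°.
cos h₀ = −tan ϕ · tan δ = −tan(+8.3°) × tan(+3.371°) = -0.0086, so h₀ = 1.5794 rad = 90.49°.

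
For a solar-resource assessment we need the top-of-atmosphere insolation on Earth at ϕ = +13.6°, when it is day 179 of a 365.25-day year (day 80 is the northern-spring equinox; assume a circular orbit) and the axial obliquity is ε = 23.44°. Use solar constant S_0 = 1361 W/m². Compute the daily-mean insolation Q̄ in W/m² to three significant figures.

Solar longitude: L_s = 360° × (179 − 80)/365.25 = 97.577°.
sin δ = sin 23.44° × sin 97.577° = 0.39432, so δ = +23.223°.
cos h₀ = −tan(+13.6°) tan(+23.223°) = -0.1038, h₀ = 1.6748 rad.
Bracket: h₀ sin ϕ sin δ + cos ϕ cos δ sin h₀ = 1.6748×0.23514×0.39432 + 0.97196×0.91898×0.99460 = 0.155288 + 0.888388 = 1.043676.
Q̄ = (S_0/π) × [bracket] = (1361/π) × 1.043676 = 452.1 W/m².

Q̄ ≈ 452 W/m²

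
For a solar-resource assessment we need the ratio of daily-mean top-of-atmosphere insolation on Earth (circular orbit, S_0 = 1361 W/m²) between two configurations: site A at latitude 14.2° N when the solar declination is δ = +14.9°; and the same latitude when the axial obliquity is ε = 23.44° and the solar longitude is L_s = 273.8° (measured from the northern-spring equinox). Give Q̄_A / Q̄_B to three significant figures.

— Configuration A (ϕ=+14.2°):
cos h₀ = −tan(+14.2°) tan(+14.900°) = -0.0673, h₀ = 1.6382 rad.
Bracket: h₀ sin ϕ sin δ + cos ϕ cos δ sin h₀ = 1.6382×0.24531×0.25713 + 0.96945×0.96638×0.99773 = 0.103332 + 0.934730 = 1.038062.
Q̄ = (S_0/π) × [bracket] = (1361/π) × 1.038062 = 449.71 W/m².
— Configuration B (ϕ=+14.2°):
Solar declination: sin δ = sin ε · sin L_s = sin 23.44° × sin 273.8° = -0.39691, so δ = -23.385°.
cos h₀ = −tan(+14.2°) tan(-23.385°) = 0.1094, h₀ = 1.4612 rad.
Bracket: h₀ sin ϕ sin δ + cos ϕ cos δ sin h₀ = 1.4612×0.24531×-0.39691 + 0.96945×0.91786×0.99400 = -0.142271 + 0.884480 = 0.742209.
Q̄ = (S_0/π) × [bracket] = (1361/π) × 0.742209 = 321.54 W/m².
Ratio Q̄_A / Q̄_B = 449.71 / 321.54 = 1.399.

Q̄_A / Q̄_B ≈ 1.40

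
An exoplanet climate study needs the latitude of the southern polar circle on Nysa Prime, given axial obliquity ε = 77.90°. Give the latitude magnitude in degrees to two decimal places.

The polar circle is the lowest latitude that experiences at least one full rotation of continuous darkness at the northern-summer solstice; it lies at |φ| = 90° − ε = 90° − 77.90° = 12.10°.

12.10°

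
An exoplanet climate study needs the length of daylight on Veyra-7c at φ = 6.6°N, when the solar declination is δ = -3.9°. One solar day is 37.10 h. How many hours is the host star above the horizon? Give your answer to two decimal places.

18.46 h

cos H₀ = −tan φ · tan δ = −tan(+6.6°) × tan(-3.900°) = 0.0079, so H₀ = 1.5629 rad = 89.55°.
Daylight = 2H₀/(2π) × 37.10 h = (1.5629/π) × 37.10 = 18.46 h.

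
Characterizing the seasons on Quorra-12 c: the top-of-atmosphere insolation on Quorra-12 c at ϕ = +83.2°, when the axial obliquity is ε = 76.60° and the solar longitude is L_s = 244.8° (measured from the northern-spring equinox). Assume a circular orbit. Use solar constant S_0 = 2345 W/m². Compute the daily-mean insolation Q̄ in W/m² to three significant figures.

Solar declination: sin δ = sin ε · sin L_s = sin 76.60° × sin 244.8° = -0.88019, so δ = -61.666°.
cos h₀ = −tan(+83.2°) tan(-61.666°) = 15.5527 ≥ 1 ⇒ polar night, h₀ = 0 and Q̄ = 0.

Q̄ ≈ 0.00 W/m²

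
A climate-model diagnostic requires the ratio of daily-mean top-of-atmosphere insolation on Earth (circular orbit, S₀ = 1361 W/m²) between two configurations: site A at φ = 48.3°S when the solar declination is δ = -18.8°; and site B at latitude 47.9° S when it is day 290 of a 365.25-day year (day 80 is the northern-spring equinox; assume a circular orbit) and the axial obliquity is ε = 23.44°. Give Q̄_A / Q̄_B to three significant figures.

Q̄_A / Q̄_B ≈ 1.19

— Configuration A (φ=-48.3°):
cos H₀ = −tan(-48.3°) tan(-18.800°) = -0.3821, H₀ = 1.9629 rad.
Bracket: H₀ sin φ sin δ + cos φ cos δ sin H₀ = 1.9629×-0.74664×-0.32227 + 0.66523×0.94665×0.92413 = 0.472312 + 0.581962 = 1.054274.
Q̄ = (S₀/π) × [bracket] = (1361/π) × 1.054274 = 456.73 W/m².
— Configuration B (φ=-47.9°):
Solar longitude: λ_s = 360° × (290 − 80)/365.25 = 206.982°.
sin δ = sin 23.44° × sin 206.982° = -0.18048, so δ = -10.398°.
cos H₀ = −tan(-47.9°) tan(-10.398°) = -0.2031, H₀ = 1.7753 rad.
Bracket: H₀ sin φ sin δ + cos φ cos δ sin H₀ = 1.7753×-0.74198×-0.18048 + 0.67043×0.98358×0.97916 = 0.237735 + 0.645679 = 0.883414.
Q̄ = (S₀/π) × [bracket] = (1361/π) × 0.883414 = 382.71 W/m².
Ratio Q̄_A / Q̄_B = 456.73 / 382.71 = 1.193.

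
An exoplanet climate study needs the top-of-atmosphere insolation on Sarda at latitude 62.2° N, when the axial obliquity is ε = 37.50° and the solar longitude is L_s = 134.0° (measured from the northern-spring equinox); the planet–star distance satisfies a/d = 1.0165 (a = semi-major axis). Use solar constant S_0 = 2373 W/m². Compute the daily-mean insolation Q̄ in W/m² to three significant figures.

Solar declination: sin δ = sin ε · sin L_s = sin 37.50° × sin 134.0° = 0.43791, so δ = +25.970°.
cos h₀ = −tan(+62.2°) tan(+25.970°) = -0.9239, h₀ = 2.7488 rad.
Bracket: h₀ sin ϕ sin δ + cos ϕ cos δ sin h₀ = 2.7488×0.88458×0.43791 + 0.46639×0.89902×0.38275 = 1.064793 + 0.160485 = 1.225278.
Inverse-square distance factor (a/d)² = 1.0165² = 1.033272.
Q̄ = (S_0/π) × 1.033272 × [bracket] = (2373/π) × 1.033272 × 1.225278 = 956.3 W/m².

Q̄ ≈ 956 W/m²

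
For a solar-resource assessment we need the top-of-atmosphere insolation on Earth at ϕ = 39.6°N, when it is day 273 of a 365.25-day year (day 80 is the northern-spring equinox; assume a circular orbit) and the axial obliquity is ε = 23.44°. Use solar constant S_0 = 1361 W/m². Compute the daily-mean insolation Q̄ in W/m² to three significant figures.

Q̄ ≈ 303 W/m²

Solar longitude: L_s = 360° × (273 − 80)/365.25 = 190.226°.
sin δ = sin 23.44° × sin 190.226° = -0.07062, so δ = -4.050°.
cos h₀ = −tan(+39.6°) tan(-4.050°) = 0.0586, h₀ = 1.5122 rad.
Bracket: h₀ sin ϕ sin δ + cos ϕ cos δ sin h₀ = 1.5122×0.63742×-0.07062 + 0.77051×0.99750×0.99828 = -0.068071 + 0.767262 = 0.699191.
Q̄ = (S_0/π) × [bracket] = (1361/π) × 0.699191 = 302.9 W/m².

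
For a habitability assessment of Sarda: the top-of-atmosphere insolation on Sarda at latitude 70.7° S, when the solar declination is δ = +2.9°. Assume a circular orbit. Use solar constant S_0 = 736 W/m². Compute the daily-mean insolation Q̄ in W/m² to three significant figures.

Q̄ ≈ 60.6 W/m²

cos h₀ = −tan(-70.7°) tan(+2.900°) = 0.1447, h₀ = 1.4256 rad.
Bracket: h₀ sin ϕ sin δ + cos ϕ cos δ sin h₀ = 1.4256×-0.94380×0.05059 + 0.33051×0.99872×0.98948 = -0.068068 + 0.326614 = 0.258546.
Q̄ = (S_0/π) × [bracket] = (736/π) × 0.258546 = 60.57 W/m².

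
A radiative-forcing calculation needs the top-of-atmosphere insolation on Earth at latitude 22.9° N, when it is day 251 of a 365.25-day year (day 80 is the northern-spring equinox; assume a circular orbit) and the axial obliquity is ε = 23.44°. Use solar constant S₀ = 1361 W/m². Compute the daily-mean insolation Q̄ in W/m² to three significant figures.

Q̄ ≈ 419 W/m²

Solar longitude: λ_s = 360° × (251 − 80)/365.25 = 168.542°.
sin δ = sin 23.44° × sin 168.542° = 0.07902, so δ = +4.532°.
cos H₀ = −tan(+22.9°) tan(+4.532°) = -0.0335, H₀ = 1.6043 rad.
Bracket: H₀ sin φ sin δ + cos φ cos δ sin H₀ = 1.6043×0.38912×0.07902 + 0.92119×0.99687×0.99944 = 0.049329 + 0.917792 = 0.967121.
Q̄ = (S₀/π) × [bracket] = (1361/π) × 0.967121 = 419.0 W/m².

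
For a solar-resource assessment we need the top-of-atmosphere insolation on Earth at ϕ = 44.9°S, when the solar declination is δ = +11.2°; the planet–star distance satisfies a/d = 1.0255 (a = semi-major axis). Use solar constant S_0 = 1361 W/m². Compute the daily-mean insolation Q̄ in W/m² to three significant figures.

cos h₀ = −tan(-44.9°) tan(+11.200°) = 0.1973, h₀ = 1.3722 rad.
Bracket: h₀ sin ϕ sin δ + cos ϕ cos δ sin h₀ = 1.3722×-0.70587×0.19423 + 0.70834×0.98096×0.98034 = -0.188130 + 0.681192 = 0.493062.
Inverse-square distance factor (a/d)² = 1.0255² = 1.051650.
Q̄ = (S_0/π) × 1.051650 × [bracket] = (1361/π) × 1.051650 × 0.493062 = 224.6 W/m².

Q̄ ≈ 225 W/m²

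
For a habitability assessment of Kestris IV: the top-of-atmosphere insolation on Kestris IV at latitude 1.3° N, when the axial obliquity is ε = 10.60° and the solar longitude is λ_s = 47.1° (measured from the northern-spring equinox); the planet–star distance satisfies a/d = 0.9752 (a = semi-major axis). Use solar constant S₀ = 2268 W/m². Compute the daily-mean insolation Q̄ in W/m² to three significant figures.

Q̄ ≈ 683 W/m²

Solar declination: sin δ = sin ε · sin λ_s = sin 10.60° × sin 47.1° = 0.13475, so δ = +7.744°.
cos H₀ = −tan(+1.3°) tan(+7.744°) = -0.0031, H₀ = 1.5739 rad.
Bracket: H₀ sin φ sin δ + cos φ cos δ sin H₀ = 1.5739×0.02269×0.13475 + 0.99974×0.99088×1.00000 = 0.004812 + 0.990622 = 0.995434.
Inverse-square distance factor (a/d)² = 0.9752² = 0.951015.
Q̄ = (S₀/π) × 0.951015 × [bracket] = (2268/π) × 0.951015 × 0.995434 = 683.4 W/m².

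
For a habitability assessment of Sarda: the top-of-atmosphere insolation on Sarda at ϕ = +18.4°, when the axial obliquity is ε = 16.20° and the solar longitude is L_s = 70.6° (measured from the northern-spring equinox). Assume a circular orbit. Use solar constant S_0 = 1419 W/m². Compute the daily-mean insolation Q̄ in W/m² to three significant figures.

Solar declination: sin δ = sin ε · sin L_s = sin 16.20° × sin 70.6° = 0.26315, so δ = +15.257°.
cos h₀ = −tan(+18.4°) tan(+15.257°) = -0.0907, h₀ = 1.6617 rad.
Bracket: h₀ sin ϕ sin δ + cos ϕ cos δ sin h₀ = 1.6617×0.31565×0.26315 + 0.94888×0.96475×0.99587 = 0.138026 + 0.911651 = 1.049677.
Q̄ = (S_0/π) × [bracket] = (1419/π) × 1.049677 = 474.1 W/m².

Q̄ ≈ 474 W/m²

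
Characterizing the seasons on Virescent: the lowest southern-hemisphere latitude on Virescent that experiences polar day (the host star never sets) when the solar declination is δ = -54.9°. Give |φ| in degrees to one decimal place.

Polar day requires cos H₀ = −tan φ tan δ ≤ −1, i.e. tan φ tan δ ≥ 1.
The boundary is |tan φ| · |tan δ| = 1, so |φ| = 90° − |δ| = 90° − 54.9° = 35.1° in the southern hemisphere.

|φ| = 35.1°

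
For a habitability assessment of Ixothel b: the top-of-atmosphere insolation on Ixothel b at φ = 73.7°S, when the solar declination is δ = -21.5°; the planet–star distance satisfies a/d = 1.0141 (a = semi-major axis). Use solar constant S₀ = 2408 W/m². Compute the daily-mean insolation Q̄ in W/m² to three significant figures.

cos H₀ = −tan(-73.7°) tan(-21.500°) = -1.3471 ≤ −1 ⇒ polar day, H₀ = π.
Bracket: H₀ sin φ sin δ + cos φ cos δ sin H₀ = 3.1416×-0.95981×-0.36650 + 0.28067×0.93042×0.00000 = 1.105122 + 0.000000 = 1.105122.
Inverse-square distance factor (a/d)² = 1.0141² = 1.028399.
Q̄ = (S₀/π) × 1.028399 × [bracket] = (2408/π) × 1.028399 × 1.105122 = 871.1 W/m².

Q̄ ≈ 871 W/m²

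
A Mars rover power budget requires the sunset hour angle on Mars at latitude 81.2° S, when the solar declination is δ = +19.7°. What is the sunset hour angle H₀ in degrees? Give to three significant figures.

H₀ = 0.00°

cos H₀ = −tan φ · tan δ = 2.3129 ≥ 1, so the Sun never rises (polar night) and H₀ = 0.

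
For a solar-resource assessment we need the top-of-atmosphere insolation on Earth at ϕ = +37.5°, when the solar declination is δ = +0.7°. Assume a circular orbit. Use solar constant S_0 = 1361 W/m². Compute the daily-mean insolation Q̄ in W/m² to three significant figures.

cos h₀ = −tan(+37.5°) tan(+0.700°) = -0.0094, h₀ = 1.5802 rad.
Bracket: h₀ sin ϕ sin δ + cos ϕ cos δ sin h₀ = 1.5802×0.60876×0.01222 + 0.79335×0.99993×0.99996 = 0.011755 + 0.793263 = 0.805018.
Q̄ = (S_0/π) × [bracket] = (1361/π) × 0.805018 = 348.7 W/m².

Q̄ ≈ 349 W/m²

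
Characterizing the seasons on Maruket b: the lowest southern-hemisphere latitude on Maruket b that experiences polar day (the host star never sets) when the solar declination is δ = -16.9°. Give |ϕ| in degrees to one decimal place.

Polar day requires cos h₀ = −tan ϕ tan δ ≤ −1, i.e. tan ϕ tan δ ≥ 1.
The boundary is |tan ϕ| · |tan δ| = 1, so |ϕ| = 90° − |δ| = 90° − 16.9° = 73.1° in the southern hemisphere.

|ϕ| = 73.1°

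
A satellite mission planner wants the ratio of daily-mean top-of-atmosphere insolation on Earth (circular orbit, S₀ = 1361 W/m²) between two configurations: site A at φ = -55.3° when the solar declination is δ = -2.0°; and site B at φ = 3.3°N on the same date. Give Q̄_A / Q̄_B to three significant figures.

Q̄_A / Q̄_B ≈ 0.618

— Configuration A (φ=-55.3°):
cos H₀ = −tan(-55.3°) tan(-2.000°) = -0.0504, H₀ = 1.6212 rad.
Bracket: H₀ sin φ sin δ + cos φ cos δ sin H₀ = 1.6212×-0.82214×-0.03490 + 0.56928×0.99939×0.99873 = 0.046517 + 0.568210 = 0.614727.
Q̄ = (S₀/π) × [bracket] = (1361/π) × 0.614727 = 266.31 W/m².
— Configuration B (φ=+3.3°):
cos H₀ = −tan(+3.3°) tan(-2.000°) = 0.0020, H₀ = 1.5688 rad.
Bracket: H₀ sin φ sin δ + cos φ cos δ sin H₀ = 1.5688×0.05756×-0.03490 + 0.99834×0.99939×1.00000 = -0.003151 + 0.997731 = 0.994580.
Q̄ = (S₀/π) × [bracket] = (1361/π) × 0.994580 = 430.87 W/m².
Ratio Q̄_A / Q̄_B = 266.31 / 430.87 = 0.6181.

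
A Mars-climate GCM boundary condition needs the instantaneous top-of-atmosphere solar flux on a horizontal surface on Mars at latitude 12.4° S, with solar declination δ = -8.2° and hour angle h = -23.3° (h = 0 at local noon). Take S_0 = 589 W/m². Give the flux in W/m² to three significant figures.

cos θ_z = sin ϕ sin δ + cos ϕ cos δ cos h = 0.030627 + 0.887850 = 0.918477.
Flux = S_0 · cos θ_z = 589 × 0.918477 = 541.0 W/m².

541 W/m²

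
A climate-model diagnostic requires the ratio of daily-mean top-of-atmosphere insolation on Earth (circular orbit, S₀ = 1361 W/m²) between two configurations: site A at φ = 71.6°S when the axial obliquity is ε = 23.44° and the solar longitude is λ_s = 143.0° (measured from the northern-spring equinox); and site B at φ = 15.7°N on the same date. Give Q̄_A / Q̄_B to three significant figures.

— Configuration A (φ=-71.6°):
Solar declination: sin δ = sin ε · sin λ_s = sin 23.44° × sin 143.0° = 0.23940, so δ = +13.851°.
cos H₀ = −tan(-71.6°) tan(+13.851°) = 0.7412, H₀ = 0.7359 rad.
Bracket: H₀ sin φ sin δ + cos φ cos δ sin H₀ = 0.7359×-0.94888×0.23940 + 0.31565×0.97092×0.67128 = -0.167168 + 0.205728 = 0.038560.
Q̄ = (S₀/π) × [bracket] = (1361/π) × 0.038560 = 16.705 W/m².
— Configuration B (φ=+15.7°):
cos H₀ = −tan(+15.7°) tan(+13.851°) = -0.0693, H₀ = 1.6402 rad.
Bracket: H₀ sin φ sin δ + cos φ cos δ sin H₀ = 1.6402×0.27060×0.23940 + 0.96269×0.97092×0.99760 = 0.106255 + 0.932452 = 1.038707.
Q̄ = (S₀/π) × [bracket] = (1361/π) × 1.038707 = 449.99 W/m².
Ratio Q̄_A / Q̄_B = 16.705 / 449.99 = 0.03712.

Q̄_A / Q̄_B ≈ 0.0371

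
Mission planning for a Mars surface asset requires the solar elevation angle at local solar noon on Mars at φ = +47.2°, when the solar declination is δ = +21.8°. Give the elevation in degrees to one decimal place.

64.6°

At local noon the hour angle is zero, so the zenith angle equals |φ − δ| = |+47.2° − (+21.800°)| = 25.400°.
Elevation = 90° − 25.400° = 64.6°.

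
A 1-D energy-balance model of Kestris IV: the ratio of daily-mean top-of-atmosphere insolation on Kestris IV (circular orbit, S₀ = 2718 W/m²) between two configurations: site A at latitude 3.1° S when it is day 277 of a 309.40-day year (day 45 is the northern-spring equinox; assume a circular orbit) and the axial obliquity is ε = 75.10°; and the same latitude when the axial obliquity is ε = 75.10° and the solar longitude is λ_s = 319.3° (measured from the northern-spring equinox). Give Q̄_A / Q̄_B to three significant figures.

Q̄_A / Q̄_B ≈ 0.415

— Configuration A (φ=-3.1°):
Solar longitude: λ_s = 360° × (277 − 45)/309.40 = 269.942°.
sin δ = sin 75.10° × sin 269.942° = -0.96638, so δ = -75.100°.
cos H₀ = −tan(-3.1°) tan(-75.100°) = -0.2035, H₀ = 1.7758 rad.
Bracket: H₀ sin φ sin δ + cos φ cos δ sin H₀ = 1.7758×-0.05408×-0.96638 + 0.99854×0.25713×0.97907 = 0.092807 + 0.251381 = 0.344188.
Q̄ = (S₀/π) × [bracket] = (2718/π) × 0.344188 = 297.78 W/m².
— Configuration B (φ=-3.1°):
Solar declination: sin δ = sin ε · sin λ_s = sin 75.10° × sin 319.3° = -0.63017, so δ = -39.063°.
cos H₀ = −tan(-3.1°) tan(-39.063°) = -0.0440, H₀ = 1.6148 rad.
Bracket: H₀ sin φ sin δ + cos φ cos δ sin H₀ = 1.6148×-0.05408×-0.63017 + 0.99854×0.77646×0.99903 = 0.055032 + 0.774574 = 0.829606.
Q̄ = (S₀/π) × [bracket] = (2718/π) × 0.829606 = 717.75 W/m².
Ratio Q̄_A / Q̄_B = 297.78 / 717.75 = 0.4149.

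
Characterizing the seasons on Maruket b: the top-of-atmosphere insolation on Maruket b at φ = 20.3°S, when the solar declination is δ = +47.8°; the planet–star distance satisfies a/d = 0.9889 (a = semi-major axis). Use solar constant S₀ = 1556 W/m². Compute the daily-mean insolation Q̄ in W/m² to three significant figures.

Q̄ ≈ 135 W/m²

cos H₀ = −tan(-20.3°) tan(+47.800°) = 0.4080, H₀ = 1.1506 rad.
Bracket: H₀ sin φ sin δ + cos φ cos δ sin H₀ = 1.1506×-0.34694×0.74080 + 0.93789×0.67172×0.91300 = -0.295719 + 0.575190 = 0.279471.
Inverse-square distance factor (a/d)² = 0.9889² = 0.977923.
Q̄ = (S₀/π) × 0.977923 × [bracket] = (1556/π) × 0.977923 × 0.279471 = 135.4 W/m².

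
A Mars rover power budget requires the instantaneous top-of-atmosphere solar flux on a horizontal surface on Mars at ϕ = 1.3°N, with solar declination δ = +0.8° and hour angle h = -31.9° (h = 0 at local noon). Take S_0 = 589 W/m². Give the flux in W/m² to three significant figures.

cos θ_z = sin ϕ sin δ + cos ϕ cos δ cos h = 0.000317 + 0.848670 = 0.848987.
Flux = S_0 · cos θ_z = 589 × 0.848987 = 500.1 W/m².

500 W/m²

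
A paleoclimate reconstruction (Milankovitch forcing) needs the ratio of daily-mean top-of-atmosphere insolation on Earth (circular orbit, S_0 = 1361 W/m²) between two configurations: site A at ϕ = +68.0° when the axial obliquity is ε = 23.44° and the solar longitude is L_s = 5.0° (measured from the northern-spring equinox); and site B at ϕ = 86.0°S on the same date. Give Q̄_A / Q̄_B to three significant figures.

Q̄_A / Q̄_B ≈ 17.6

— Configuration A (ϕ=+68.0°):
Solar declination: sin δ = sin ε · sin L_s = sin 23.44° × sin 5.0° = 0.03467, so δ = +1.987°.
cos h₀ = −tan(+68.0°) tan(+1.987°) = -0.0859, h₀ = 1.6568 rad.
Bracket: h₀ sin ϕ sin δ + cos ϕ cos δ sin h₀ = 1.6568×0.92718×0.03467 + 0.37461×0.99940×0.99631 = 0.053258 + 0.373004 = 0.426262.
Q̄ = (S_0/π) × [bracket] = (1361/π) × 0.426262 = 184.67 W/m².
— Configuration B (ϕ=-86.0°):
cos h₀ = −tan(-86.0°) tan(+1.987°) = 0.4961, h₀ = 1.0517 rad.
Bracket: h₀ sin ϕ sin δ + cos ϕ cos δ sin h₀ = 1.0517×-0.99756×0.03467 + 0.06976×0.99940×0.86827 = -0.036373 + 0.060534 = 0.024161.
Q̄ = (S_0/π) × [bracket] = (1361/π) × 0.024161 = 10.467 W/m².
Ratio Q̄_A / Q̄_B = 184.67 / 10.467 = 17.64.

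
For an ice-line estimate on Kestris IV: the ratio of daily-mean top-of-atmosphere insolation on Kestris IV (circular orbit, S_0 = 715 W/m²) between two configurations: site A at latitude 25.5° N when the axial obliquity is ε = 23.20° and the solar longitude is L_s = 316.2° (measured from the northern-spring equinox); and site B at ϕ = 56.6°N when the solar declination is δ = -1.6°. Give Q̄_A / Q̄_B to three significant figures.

— Configuration A (ϕ=+25.5°):
Solar declination: sin δ = sin ε · sin L_s = sin 23.20° × sin 316.2° = -0.27266, so δ = -15.823°.
cos h₀ = −tan(+25.5°) tan(-15.823°) = 0.1352, h₀ = 1.4352 rad.
Bracket: h₀ sin ϕ sin δ + cos ϕ cos δ sin h₀ = 1.4352×0.43051×-0.27266 + 0.90259×0.96211×0.99082 = -0.168468 + 0.860419 = 0.691951.
Q̄ = (S_0/π) × [bracket] = (715/π) × 0.691951 = 157.48 W/m².
— Configuration B (ϕ=+56.6°):
cos h₀ = −tan(+56.6°) tan(-1.600°) = 0.0424, h₀ = 1.5284 rad.
Bracket: h₀ sin ϕ sin δ + cos ϕ cos δ sin h₀ = 1.5284×0.83485×-0.02792 + 0.55048×0.99961×0.99910 = -0.035625 + 0.549770 = 0.514145.
Q̄ = (S_0/π) × [bracket] = (715/π) × 0.514145 = 117.02 W/m².
Ratio Q̄_A / Q̄_B = 157.48 / 117.02 = 1.346.

Q̄_A / Q̄_B ≈ 1.35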